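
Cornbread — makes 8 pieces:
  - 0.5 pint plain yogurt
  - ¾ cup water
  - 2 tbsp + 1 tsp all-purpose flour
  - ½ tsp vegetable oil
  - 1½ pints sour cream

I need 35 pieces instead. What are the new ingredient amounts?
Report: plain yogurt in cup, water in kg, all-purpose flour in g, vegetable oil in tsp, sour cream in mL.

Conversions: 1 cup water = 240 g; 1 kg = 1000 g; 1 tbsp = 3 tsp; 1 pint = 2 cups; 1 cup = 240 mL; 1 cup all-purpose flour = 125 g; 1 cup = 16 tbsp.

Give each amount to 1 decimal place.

Scaling factor: 35/8 = 4.375.
plain yogurt: 0.5 pint × 35/8 × 2 cup/pint ≈ 4.4 cup
water: 0.75 cup × 35/8 × 240 g/cup ÷ 1000 g/kg ≈ 0.8 kg
all-purpose flour: (2 tbsp + 1 tsp = 7/3 tbsp) × 35/8 ÷ 16 tbsp/cup × 125 g/cup ≈ 79.8 g
vegetable oil: 0.5 tsp × 35/8 ≈ 2.2 tsp
sour cream: 1.5 pint × 35/8 × 2 cup/pint × 240 mL/cup = 3150.0 mL

plain yogurt: 4.4 cup; water: 0.8 kg; all-purpose flour: 79.8 g; vegetable oil: 2.2 tsp; sour cream: 3150.0 mL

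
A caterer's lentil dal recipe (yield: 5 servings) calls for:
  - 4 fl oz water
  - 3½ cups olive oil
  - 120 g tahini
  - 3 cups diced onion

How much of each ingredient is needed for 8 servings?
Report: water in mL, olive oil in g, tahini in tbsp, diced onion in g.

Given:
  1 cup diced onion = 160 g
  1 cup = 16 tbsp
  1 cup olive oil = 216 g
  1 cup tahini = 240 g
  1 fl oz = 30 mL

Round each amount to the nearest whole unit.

Scaling factor: 8/5 = 1.6.
water: 4 fl oz × 8/5 × 30 mL/fl oz = 192 mL
olive oil: 3.5 cup × 8/5 × 216 g/cup ≈ 1210 g
tahini: 120 g × 8/5 ÷ 240 g/cup × 16 tbsp/cup ≈ 13 tbsp
diced onion: 3 cup × 8/5 × 160 g/cup = 768 g

water: 192 mL; olive oil: 1210 g; tahini: 13 tbsp; diced onion: 768 g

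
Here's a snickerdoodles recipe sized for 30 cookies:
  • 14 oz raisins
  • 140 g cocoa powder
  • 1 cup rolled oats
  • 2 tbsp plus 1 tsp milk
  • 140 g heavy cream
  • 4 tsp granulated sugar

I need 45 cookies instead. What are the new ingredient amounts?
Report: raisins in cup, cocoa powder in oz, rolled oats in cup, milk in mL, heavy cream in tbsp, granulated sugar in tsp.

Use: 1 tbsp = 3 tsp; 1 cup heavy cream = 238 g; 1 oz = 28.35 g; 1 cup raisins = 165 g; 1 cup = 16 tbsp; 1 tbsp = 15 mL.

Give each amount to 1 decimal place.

Scaling factor: 45/30 = 3/2 = 1.5.
raisins: 14 oz × 3/2 × 28.35 g/oz ÷ 165 g/cup ≈ 3.6 cup
cocoa powder: 140 g × 3/2 ÷ 28.35 g/oz ≈ 7.4 oz
rolled oats: 1 cup × 3/2 = 1.5 cup
milk: (2 tbsp + 1 tsp = 7/3 tbsp) × 3/2 × 15 mL/tbsp = 52.5 mL
heavy cream: 140 g × 3/2 ÷ 238 g/cup × 16 tbsp/cup ≈ 14.1 tbsp
granulated sugar: 4 tsp × 3/2 = 6.0 tsp

raisins: 3.6 cup; cocoa powder: 7.4 oz; rolled oats: 1.5 cup; milk: 52.5 mL; heavy cream: 14.1 tbsp; granulated sugar: 6.0 tsp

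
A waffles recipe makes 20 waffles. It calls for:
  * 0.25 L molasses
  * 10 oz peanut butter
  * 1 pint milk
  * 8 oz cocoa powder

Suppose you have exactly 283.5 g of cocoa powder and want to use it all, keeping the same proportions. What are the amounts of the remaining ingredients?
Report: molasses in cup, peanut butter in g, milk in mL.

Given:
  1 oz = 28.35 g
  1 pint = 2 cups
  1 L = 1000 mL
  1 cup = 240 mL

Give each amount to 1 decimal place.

molasses: 1.3 cup; peanut butter: 354.4 g; milk: 600.0 mL

The original recipe has 226.8 g of cocoa powder, so the scaling factor is 283.5 ÷ 226.8 = 5/4 = 1.25.
molasses: 0.25 L × 5/4 × 1000 mL/L ÷ 240 mL/cup ≈ 1.3 cup
peanut butter: 10 oz × 5/4 × 28.35 g/oz ≈ 354.4 g
milk: 1 pint × 5/4 × 2 cup/pint × 240 mL/cup = 600.0 mL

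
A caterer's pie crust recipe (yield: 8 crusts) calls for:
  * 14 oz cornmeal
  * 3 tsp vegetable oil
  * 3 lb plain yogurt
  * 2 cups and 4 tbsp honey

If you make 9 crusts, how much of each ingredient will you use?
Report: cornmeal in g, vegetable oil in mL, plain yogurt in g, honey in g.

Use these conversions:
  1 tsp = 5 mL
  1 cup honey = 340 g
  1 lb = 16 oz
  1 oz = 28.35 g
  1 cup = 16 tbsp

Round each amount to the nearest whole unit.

cornmeal: 447 g; vegetable oil: 17 mL; plain yogurt: 1531 g; honey: 861 g

Scaling factor: 9/8 = 1.125.
cornmeal: 14 oz × 9/8 × 28.35 g/oz ≈ 447 g
vegetable oil: 3 tsp × 9/8 × 5 mL/tsp ≈ 17 mL
plain yogurt: 3 lb × 9/8 × 16 oz/lb × 28.35 g/oz ≈ 1531 g
honey: (2 cup + 4 tbsp = 2.25 cup) × 9/8 × 340 g/cup ≈ 861 g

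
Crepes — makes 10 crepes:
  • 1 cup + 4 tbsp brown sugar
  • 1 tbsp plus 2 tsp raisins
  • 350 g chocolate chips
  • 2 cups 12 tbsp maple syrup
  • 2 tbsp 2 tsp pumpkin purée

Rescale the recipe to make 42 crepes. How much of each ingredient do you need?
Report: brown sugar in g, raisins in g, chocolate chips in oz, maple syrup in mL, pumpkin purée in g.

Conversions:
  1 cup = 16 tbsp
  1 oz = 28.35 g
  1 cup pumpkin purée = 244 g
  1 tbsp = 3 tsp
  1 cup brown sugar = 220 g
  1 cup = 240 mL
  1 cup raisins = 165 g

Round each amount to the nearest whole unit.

Scaling factor: 42/10 = 21/5 = 4.2.
brown sugar: (1 cup + 4 tbsp = 1.25 cup) × 21/5 × 220 g/cup = 1155 g
raisins: (1 tbsp + 2 tsp = 5/3 tbsp) × 21/5 ÷ 16 tbsp/cup × 165 g/cup ≈ 72 g
chocolate chips: 350 g × 21/5 ÷ 28.35 g/oz ≈ 52 oz
maple syrup: (2 cup + 12 tbsp = 2.75 cup) × 21/5 × 240 mL/cup = 2772 mL
pumpkin purée: (2 tbsp + 2 tsp = 8/3 tbsp) × 21/5 ÷ 16 tbsp/cup × 244 g/cup ≈ 171 g

brown sugar: 1155 g; raisins: 72 g; chocolate chips: 52 oz; maple syrup: 2772 mL; pumpkin purée: 171 g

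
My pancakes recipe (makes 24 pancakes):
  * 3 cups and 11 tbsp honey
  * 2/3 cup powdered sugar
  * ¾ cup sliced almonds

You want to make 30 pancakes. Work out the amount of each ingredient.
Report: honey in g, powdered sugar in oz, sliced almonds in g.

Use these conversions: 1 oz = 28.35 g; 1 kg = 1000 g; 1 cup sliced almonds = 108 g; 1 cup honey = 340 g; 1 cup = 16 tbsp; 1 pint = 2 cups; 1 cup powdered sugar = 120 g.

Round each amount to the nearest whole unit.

Scaling factor: 30/24 = 5/4 = 1.25.
honey: (3 cup + 11 tbsp = 3.6875 cup) × 5/4 × 340 g/cup ≈ 1567 g
powdered sugar: 2/3 cup × 5/4 × 120 g/cup ÷ 28.35 g/oz ≈ 4 oz
sliced almonds: 0.75 cup × 5/4 × 108 g/cup ≈ 101 g

honey: 1567 g; powdered sugar: 4 oz; sliced almonds: 101 g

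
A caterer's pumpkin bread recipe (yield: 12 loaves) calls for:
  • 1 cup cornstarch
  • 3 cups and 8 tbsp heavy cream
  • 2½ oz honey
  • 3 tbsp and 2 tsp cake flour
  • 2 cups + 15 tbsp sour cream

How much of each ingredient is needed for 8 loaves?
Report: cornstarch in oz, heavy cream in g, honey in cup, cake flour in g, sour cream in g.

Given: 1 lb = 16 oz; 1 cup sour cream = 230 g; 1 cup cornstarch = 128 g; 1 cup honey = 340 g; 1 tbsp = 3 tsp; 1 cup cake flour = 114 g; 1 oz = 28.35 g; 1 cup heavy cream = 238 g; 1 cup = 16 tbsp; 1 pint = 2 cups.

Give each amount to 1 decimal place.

Scaling factor: 8/12 = 2/3.
cornstarch: 1 cup × 2/3 × 128 g/cup ÷ 28.35 g/oz ≈ 3.0 oz
heavy cream: (3 cup + 8 tbsp = 3.5 cup) × 2/3 × 238 g/cup ≈ 555.3 g
honey: 2.5 oz × 2/3 × 28.35 g/oz ÷ 340 g/cup ≈ 0.1 cup
cake flour: (3 tbsp + 2 tsp = 11/3 tbsp) × 2/3 ÷ 16 tbsp/cup × 114 g/cup ≈ 17.4 g
sour cream: (2 cup + 15 tbsp = 2.9375 cup) × 2/3 × 230 g/cup ≈ 450.4 g

cornstarch: 3.0 oz; heavy cream: 555.3 g; honey: 0.1 cup; cake flour: 17.4 g; sour cream: 450.4 g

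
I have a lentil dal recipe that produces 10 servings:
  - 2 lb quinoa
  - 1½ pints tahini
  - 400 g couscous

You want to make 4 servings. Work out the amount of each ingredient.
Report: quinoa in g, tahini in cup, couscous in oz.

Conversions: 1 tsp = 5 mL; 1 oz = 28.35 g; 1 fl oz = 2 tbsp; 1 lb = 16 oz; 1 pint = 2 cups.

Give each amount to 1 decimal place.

quinoa: 362.9 g; tahini: 1.2 cup; couscous: 5.6 oz

Scaling factor: 4/10 = 2/5 = 0.4.
quinoa: 2 lb × 2/5 × 16 oz/lb × 28.35 g/oz ≈ 362.9 g
tahini: 1.5 pint × 2/5 × 2 cup/pint = 1.2 cup
couscous: 400 g × 2/5 ÷ 28.35 g/oz ≈ 5.6 oz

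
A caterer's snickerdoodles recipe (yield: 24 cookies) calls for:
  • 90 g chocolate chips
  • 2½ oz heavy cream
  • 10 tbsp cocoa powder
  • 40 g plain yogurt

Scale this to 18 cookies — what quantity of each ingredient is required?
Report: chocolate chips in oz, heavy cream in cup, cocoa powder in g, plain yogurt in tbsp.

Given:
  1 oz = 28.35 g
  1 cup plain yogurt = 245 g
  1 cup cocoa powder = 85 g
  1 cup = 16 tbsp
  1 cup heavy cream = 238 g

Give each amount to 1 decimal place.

Scaling factor: 18/24 = 3/4 = 0.75.
chocolate chips: 90 g × 3/4 ÷ 28.35 g/oz ≈ 2.4 oz
heavy cream: 2.5 oz × 3/4 × 28.35 g/oz ÷ 238 g/cup ≈ 0.2 cup
cocoa powder: 10 tbsp × 3/4 ÷ 16 tbsp/cup × 85 g/cup ≈ 39.8 g
plain yogurt: 40 g × 3/4 ÷ 245 g/cup × 16 tbsp/cup ≈ 2.0 tbsp

chocolate chips: 2.4 oz; heavy cream: 0.2 cup; cocoa powder: 39.8 g; plain yogurt: 2.0 tbsp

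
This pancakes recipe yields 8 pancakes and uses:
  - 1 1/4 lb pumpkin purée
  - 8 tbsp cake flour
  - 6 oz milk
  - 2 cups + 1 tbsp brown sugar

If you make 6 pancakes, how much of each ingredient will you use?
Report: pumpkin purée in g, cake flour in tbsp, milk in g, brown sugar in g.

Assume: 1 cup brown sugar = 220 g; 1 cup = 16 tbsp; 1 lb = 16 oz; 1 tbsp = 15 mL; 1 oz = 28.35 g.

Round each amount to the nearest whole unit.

Scaling factor: 6/8 = 3/4 = 0.75.
pumpkin purée: 1.25 lb × 3/4 × 16 oz/lb × 28.35 g/oz ≈ 425 g
cake flour: 8 tbsp × 3/4 = 6 tbsp
milk: 6 oz × 3/4 × 28.35 g/oz ≈ 128 g
brown sugar: (2 cup + 1 tbsp = 2.0625 cup) × 3/4 × 220 g/cup ≈ 340 g

pumpkin purée: 425 g; cake flour: 6 tbsp; milk: 128 g; brown sugar: 340 g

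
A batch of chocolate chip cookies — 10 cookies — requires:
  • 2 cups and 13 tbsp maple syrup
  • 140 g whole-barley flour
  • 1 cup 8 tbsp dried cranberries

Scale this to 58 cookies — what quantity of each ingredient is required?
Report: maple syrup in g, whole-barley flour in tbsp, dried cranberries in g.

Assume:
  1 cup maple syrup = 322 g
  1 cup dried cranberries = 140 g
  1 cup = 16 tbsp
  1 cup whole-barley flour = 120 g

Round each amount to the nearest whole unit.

Scaling factor: 58/10 = 29/5 = 5.8.
maple syrup: (2 cup + 13 tbsp = 2.8125 cup) × 29/5 × 322 g/cup ≈ 5253 g
whole-barley flour: 140 g × 29/5 ÷ 120 g/cup × 16 tbsp/cup ≈ 108 tbsp
dried cranberries: (1 cup + 8 tbsp = 1.5 cup) × 29/5 × 140 g/cup = 1218 g

maple syrup: 5253 g; whole-barley flour: 108 tbsp; dried cranberries: 1218 g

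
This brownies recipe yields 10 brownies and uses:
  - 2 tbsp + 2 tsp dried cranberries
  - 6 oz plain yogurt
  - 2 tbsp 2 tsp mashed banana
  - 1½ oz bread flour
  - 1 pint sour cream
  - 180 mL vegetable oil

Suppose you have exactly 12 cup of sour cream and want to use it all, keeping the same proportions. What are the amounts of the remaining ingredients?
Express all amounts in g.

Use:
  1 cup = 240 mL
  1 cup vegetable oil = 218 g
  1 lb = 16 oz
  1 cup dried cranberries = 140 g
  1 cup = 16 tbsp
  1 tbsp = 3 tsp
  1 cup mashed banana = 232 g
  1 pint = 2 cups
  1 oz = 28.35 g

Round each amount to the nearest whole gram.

The original recipe has 2 cup of sour cream, so the scaling factor is 12 ÷ 2 = 6.
dried cranberries: (2 tbsp + 2 tsp = 8/3 tbsp) × 6 ÷ 16 tbsp/cup × 140 g/cup = 140 g
plain yogurt: 6 oz × 6 × 28.35 g/oz ≈ 1021 g
mashed banana: (2 tbsp + 2 tsp = 8/3 tbsp) × 6 ÷ 16 tbsp/cup × 232 g/cup = 232 g
bread flour: 1.5 oz × 6 × 28.35 g/oz ≈ 255 g
vegetable oil: 180 mL × 6 ÷ 240 mL/cup × 218 g/cup = 981 g

dried cranberries: 140 g; plain yogurt: 1021 g; mashed banana: 232 g; bread flour: 255 g; vegetable oil: 981 g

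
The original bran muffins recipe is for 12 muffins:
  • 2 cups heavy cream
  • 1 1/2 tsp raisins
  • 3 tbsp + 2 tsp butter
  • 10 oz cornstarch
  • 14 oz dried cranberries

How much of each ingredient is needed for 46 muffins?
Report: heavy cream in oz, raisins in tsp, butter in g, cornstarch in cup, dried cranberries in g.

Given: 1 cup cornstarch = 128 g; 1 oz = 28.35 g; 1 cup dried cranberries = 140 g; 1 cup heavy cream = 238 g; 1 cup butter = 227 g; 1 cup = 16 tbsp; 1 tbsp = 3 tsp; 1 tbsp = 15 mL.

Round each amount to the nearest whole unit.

heavy cream: 64 oz; raisins: 6 tsp; butter: 199 g; cornstarch: 8 cup; dried cranberries: 1521 g

Scaling factor: 46/12 = 23/6.
heavy cream: 2 cup × 23/6 × 238 g/cup ÷ 28.35 g/oz ≈ 64 oz
raisins: 1.5 tsp × 23/6 ≈ 6 tsp
butter: (3 tbsp + 2 tsp = 11/3 tbsp) × 23/6 ÷ 16 tbsp/cup × 227 g/cup ≈ 199 g
cornstarch: 10 oz × 23/6 × 28.35 g/oz ÷ 128 g/cup ≈ 8 cup
dried cranberries: 14 oz × 23/6 × 28.35 g/oz ≈ 1521 g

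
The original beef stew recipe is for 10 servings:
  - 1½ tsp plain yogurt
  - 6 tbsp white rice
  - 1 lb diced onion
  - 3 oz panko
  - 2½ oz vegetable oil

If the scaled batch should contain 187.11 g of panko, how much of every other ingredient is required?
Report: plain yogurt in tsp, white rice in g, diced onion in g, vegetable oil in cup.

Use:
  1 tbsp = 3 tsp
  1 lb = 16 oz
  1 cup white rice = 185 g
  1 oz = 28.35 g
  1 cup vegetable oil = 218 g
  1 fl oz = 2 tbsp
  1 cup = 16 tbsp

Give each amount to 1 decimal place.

The original recipe has 85.05 g of panko, so the scaling factor is 187.11 ÷ 85.05 = 11/5 = 2.2.
plain yogurt: 1.5 tsp × 11/5 = 3.3 tsp
white rice: 6 tbsp × 11/5 ÷ 16 tbsp/cup × 185 g/cup ≈ 152.6 g
diced onion: 1 lb × 11/5 × 16 oz/lb × 28.35 g/oz ≈ 997.9 g
vegetable oil: 2.5 oz × 11/5 × 28.35 g/oz ÷ 218 g/cup ≈ 0.7 cup

plain yogurt: 3.3 tsp; white rice: 152.6 g; diced onion: 997.9 g; vegetable oil: 0.7 cup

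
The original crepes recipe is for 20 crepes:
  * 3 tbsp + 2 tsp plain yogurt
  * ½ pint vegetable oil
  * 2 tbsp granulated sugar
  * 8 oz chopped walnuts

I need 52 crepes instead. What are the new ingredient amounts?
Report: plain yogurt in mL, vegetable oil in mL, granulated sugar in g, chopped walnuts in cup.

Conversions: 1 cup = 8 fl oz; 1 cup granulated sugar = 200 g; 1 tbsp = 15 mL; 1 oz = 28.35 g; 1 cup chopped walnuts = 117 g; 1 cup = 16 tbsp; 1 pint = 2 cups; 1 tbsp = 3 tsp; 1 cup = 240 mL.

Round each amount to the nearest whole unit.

Scaling factor: 52/20 = 13/5 = 2.6.
plain yogurt: (3 tbsp + 2 tsp = 11/3 tbsp) × 13/5 × 15 mL/tbsp = 143 mL
vegetable oil: 0.5 pint × 13/5 × 2 cup/pint × 240 mL/cup = 624 mL
granulated sugar: 2 tbsp × 13/5 ÷ 16 tbsp/cup × 200 g/cup = 65 g
chopped walnuts: 8 oz × 13/5 × 28.35 g/oz ÷ 117 g/cup ≈ 5 cup

plain yogurt: 143 mL; vegetable oil: 624 mL; granulated sugar: 65 g; chopped walnuts: 5 cup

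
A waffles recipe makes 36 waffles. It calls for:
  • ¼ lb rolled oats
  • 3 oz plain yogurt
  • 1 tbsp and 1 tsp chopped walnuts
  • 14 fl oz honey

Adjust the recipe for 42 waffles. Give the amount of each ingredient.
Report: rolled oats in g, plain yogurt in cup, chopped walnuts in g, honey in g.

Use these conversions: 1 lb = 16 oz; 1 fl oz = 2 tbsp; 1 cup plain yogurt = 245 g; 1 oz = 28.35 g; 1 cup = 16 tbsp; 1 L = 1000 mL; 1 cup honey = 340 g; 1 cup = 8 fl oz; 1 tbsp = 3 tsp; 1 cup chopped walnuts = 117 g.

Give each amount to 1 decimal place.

Scaling factor: 42/36 = 7/6.
rolled oats: 0.25 lb × 7/6 × 16 oz/lb × 28.35 g/oz = 132.3 g
plain yogurt: 3 oz × 7/6 × 28.35 g/oz ÷ 245 g/cup ≈ 0.4 cup
chopped walnuts: (1 tbsp + 1 tsp = 4/3 tbsp) × 7/6 ÷ 16 tbsp/cup × 117 g/cup ≈ 11.4 g
honey: 14 fl oz × 7/6 ÷ 8 fl oz/cup × 340 g/cup ≈ 694.2 g

rolled oats: 132.3 g; plain yogurt: 0.4 cup; chopped walnuts: 11.4 g; honey: 694.2 g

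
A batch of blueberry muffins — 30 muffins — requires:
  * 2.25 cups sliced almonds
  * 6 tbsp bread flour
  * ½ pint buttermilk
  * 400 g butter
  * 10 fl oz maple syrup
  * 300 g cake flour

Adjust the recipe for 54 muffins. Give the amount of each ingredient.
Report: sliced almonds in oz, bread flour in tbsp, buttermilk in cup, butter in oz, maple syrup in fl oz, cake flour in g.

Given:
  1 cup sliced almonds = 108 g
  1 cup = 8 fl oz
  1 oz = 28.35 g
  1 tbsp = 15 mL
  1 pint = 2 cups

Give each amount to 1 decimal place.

sliced almonds: 15.4 oz; bread flour: 10.8 tbsp; buttermilk: 1.8 cup; butter: 25.4 oz; maple syrup: 18.0 fl oz; cake flour: 540.0 g

Scaling factor: 54/30 = 9/5 = 1.8.
sliced almonds: 2.25 cup × 9/5 × 108 g/cup ÷ 28.35 g/oz ≈ 15.4 oz
bread flour: 6 tbsp × 9/5 = 10.8 tbsp
buttermilk: 0.5 pint × 9/5 × 2 cup/pint = 1.8 cup
butter: 400 g × 9/5 ÷ 28.35 g/oz ≈ 25.4 oz
maple syrup: 10 fl oz × 9/5 = 18.0 fl oz
cake flour: 300 g × 9/5 = 540.0 g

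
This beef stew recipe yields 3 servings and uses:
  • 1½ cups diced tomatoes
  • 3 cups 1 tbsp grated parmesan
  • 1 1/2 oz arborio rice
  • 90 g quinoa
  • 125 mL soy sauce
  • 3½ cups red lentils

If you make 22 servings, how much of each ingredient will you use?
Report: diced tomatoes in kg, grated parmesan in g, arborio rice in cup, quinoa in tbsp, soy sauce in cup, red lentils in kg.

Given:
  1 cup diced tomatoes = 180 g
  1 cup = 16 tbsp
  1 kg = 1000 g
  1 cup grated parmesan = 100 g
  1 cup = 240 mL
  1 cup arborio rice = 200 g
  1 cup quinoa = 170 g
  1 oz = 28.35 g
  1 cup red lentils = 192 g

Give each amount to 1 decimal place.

Scaling factor: 22/3.
diced tomatoes: 1.5 cup × 22/3 × 180 g/cup ÷ 1000 g/kg ≈ 2.0 kg
grated parmesan: (3 cup + 1 tbsp = 3.0625 cup) × 22/3 × 100 g/cup ≈ 2245.8 g
arborio rice: 1.5 oz × 22/3 × 28.35 g/oz ÷ 200 g/cup ≈ 1.6 cup
quinoa: 90 g × 22/3 ÷ 170 g/cup × 16 tbsp/cup ≈ 62.1 tbsp
soy sauce: 125 mL × 22/3 ÷ 240 mL/cup ≈ 3.8 cup
red lentils: 3.5 cup × 22/3 × 192 g/cup ÷ 1000 g/kg ≈ 4.9 kg

diced tomatoes: 2.0 kg; grated parmesan: 2245.8 g; arborio rice: 1.6 cup; quinoa: 62.1 tbsp; soy sauce: 3.8 cup; red lentils: 4.9 kg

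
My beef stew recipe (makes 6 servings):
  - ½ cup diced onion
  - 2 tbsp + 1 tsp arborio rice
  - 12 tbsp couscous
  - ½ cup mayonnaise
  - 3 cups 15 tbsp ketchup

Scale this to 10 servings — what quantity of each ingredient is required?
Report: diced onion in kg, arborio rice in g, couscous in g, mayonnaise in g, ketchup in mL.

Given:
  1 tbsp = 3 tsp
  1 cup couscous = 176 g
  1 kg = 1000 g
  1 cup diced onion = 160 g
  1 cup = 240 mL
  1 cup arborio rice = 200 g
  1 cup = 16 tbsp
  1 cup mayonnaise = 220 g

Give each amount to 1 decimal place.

diced onion: 0.1 kg; arborio rice: 48.6 g; couscous: 220.0 g; mayonnaise: 183.3 g; ketchup: 1575.0 mL

Scaling factor: 10/6 = 5/3.
diced onion: 0.5 cup × 5/3 × 160 g/cup ÷ 1000 g/kg ≈ 0.1 kg
arborio rice: (2 tbsp + 1 tsp = 7/3 tbsp) × 5/3 ÷ 16 tbsp/cup × 200 g/cup ≈ 48.6 g
couscous: 12 tbsp × 5/3 ÷ 16 tbsp/cup × 176 g/cup = 220.0 g
mayonnaise: 0.5 cup × 5/3 × 220 g/cup ≈ 183.3 g
ketchup: (3 cup + 15 tbsp = 3.9375 cup) × 5/3 × 240 mL/cup = 1575.0 mL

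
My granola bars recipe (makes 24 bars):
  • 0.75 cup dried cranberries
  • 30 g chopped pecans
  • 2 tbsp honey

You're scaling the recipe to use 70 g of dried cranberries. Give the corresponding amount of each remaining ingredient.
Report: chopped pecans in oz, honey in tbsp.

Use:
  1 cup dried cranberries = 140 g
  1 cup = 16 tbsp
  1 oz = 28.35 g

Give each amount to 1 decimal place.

chopped pecans: 0.7 oz; honey: 1.3 tbsp

The original recipe has 105 g of dried cranberries, so the scaling factor is 70 ÷ 105 = 2/3.
chopped pecans: 30 g × 2/3 ÷ 28.35 g/oz ≈ 0.7 oz
honey: 2 tbsp × 2/3 ≈ 1.3 tbsp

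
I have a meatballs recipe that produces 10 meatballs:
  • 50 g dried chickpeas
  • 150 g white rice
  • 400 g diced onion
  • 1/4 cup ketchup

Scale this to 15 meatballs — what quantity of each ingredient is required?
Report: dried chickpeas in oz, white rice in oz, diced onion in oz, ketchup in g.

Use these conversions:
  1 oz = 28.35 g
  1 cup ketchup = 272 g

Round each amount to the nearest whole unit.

dried chickpeas: 3 oz; white rice: 8 oz; diced onion: 21 oz; ketchup: 102 g

Scaling factor: 15/10 = 3/2 = 1.5.
dried chickpeas: 50 g × 3/2 ÷ 28.35 g/oz ≈ 3 oz
white rice: 150 g × 3/2 ÷ 28.35 g/oz ≈ 8 oz
diced onion: 400 g × 3/2 ÷ 28.35 g/oz ≈ 21 oz
ketchup: 0.25 cup × 3/2 × 272 g/cup = 102 g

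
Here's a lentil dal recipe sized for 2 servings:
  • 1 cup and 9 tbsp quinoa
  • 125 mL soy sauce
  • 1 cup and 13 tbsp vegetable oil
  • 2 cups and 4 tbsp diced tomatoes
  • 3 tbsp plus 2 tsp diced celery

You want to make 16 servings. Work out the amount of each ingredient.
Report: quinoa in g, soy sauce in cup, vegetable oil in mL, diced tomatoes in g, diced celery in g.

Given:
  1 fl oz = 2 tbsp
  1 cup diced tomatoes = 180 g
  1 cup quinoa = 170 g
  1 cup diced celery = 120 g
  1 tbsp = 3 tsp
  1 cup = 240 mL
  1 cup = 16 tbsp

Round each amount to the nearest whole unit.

Scaling factor: 16/2 = 8.
quinoa: (1 cup + 9 tbsp = 1.5625 cup) × 8 × 170 g/cup = 2125 g
soy sauce: 125 mL × 8 ÷ 240 mL/cup ≈ 4 cup
vegetable oil: (1 cup + 13 tbsp = 1.8125 cup) × 8 × 240 mL/cup = 3480 mL
diced tomatoes: (2 cup + 4 tbsp = 2.25 cup) × 8 × 180 g/cup = 3240 g
diced celery: (3 tbsp + 2 tsp = 11/3 tbsp) × 8 ÷ 16 tbsp/cup × 120 g/cup = 220 g

quinoa: 2125 g; soy sauce: 4 cup; vegetable oil: 3480 mL; diced tomatoes: 3240 g; diced celery: 220 g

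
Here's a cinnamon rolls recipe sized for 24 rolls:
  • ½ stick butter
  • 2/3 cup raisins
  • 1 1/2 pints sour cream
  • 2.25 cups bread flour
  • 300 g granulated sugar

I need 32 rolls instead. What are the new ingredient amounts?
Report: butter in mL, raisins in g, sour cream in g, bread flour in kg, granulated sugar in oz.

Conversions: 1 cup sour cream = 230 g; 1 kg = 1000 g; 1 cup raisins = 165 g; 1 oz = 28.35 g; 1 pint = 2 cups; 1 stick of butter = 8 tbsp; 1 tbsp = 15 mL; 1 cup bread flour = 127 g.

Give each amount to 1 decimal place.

Scaling factor: 32/24 = 4/3.
butter: 0.5 stick × 4/3 × 8 tbsp/stick × 15 mL/tbsp = 80.0 mL
raisins: 2/3 cup × 4/3 × 165 g/cup ≈ 146.7 g
sour cream: 1.5 pint × 4/3 × 2 cup/pint × 230 g/cup = 920.0 g
bread flour: 2.25 cup × 4/3 × 127 g/cup ÷ 1000 g/kg ≈ 0.4 kg
granulated sugar: 300 g × 4/3 ÷ 28.35 g/oz ≈ 14.1 oz

butter: 80.0 mL; raisins: 146.7 g; sour cream: 920.0 g; bread flour: 0.4 kg; granulated sugar: 14.1 oz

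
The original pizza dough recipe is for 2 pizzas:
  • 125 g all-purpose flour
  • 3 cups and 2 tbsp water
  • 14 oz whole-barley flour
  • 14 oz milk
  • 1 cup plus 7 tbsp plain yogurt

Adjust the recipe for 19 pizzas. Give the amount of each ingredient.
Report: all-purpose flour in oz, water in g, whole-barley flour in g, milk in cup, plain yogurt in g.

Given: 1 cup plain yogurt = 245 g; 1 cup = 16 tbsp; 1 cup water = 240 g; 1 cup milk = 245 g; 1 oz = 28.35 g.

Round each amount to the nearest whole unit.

all-purpose flour: 42 oz; water: 7125 g; whole-barley flour: 3771 g; milk: 15 cup; plain yogurt: 3346 g

Scaling factor: 19/2 = 9.5.
all-purpose flour: 125 g × 19/2 ÷ 28.35 g/oz ≈ 42 oz
water: (3 cup + 2 tbsp = 3.125 cup) × 19/2 × 240 g/cup = 7125 g
whole-barley flour: 14 oz × 19/2 × 28.35 g/oz ≈ 3771 g
milk: 14 oz × 19/2 × 28.35 g/oz ÷ 245 g/cup ≈ 15 cup
plain yogurt: (1 cup + 7 tbsp = 1.4375 cup) × 19/2 × 245 g/cup ≈ 3346 g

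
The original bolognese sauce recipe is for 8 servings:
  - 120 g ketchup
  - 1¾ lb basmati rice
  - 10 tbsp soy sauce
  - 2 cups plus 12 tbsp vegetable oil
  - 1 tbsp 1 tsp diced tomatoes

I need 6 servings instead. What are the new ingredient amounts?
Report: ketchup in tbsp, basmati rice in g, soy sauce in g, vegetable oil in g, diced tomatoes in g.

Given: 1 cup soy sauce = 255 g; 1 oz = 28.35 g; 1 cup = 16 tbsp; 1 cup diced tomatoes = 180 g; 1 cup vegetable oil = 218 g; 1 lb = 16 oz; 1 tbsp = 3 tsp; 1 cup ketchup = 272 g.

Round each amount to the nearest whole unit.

Scaling factor: 6/8 = 3/4 = 0.75.
ketchup: 120 g × 3/4 ÷ 272 g/cup × 16 tbsp/cup ≈ 5 tbsp
basmati rice: 1.75 lb × 3/4 × 16 oz/lb × 28.35 g/oz ≈ 595 g
soy sauce: 10 tbsp × 3/4 ÷ 16 tbsp/cup × 255 g/cup ≈ 120 g
vegetable oil: (2 cup + 12 tbsp = 2.75 cup) × 3/4 × 218 g/cup ≈ 450 g
diced tomatoes: (1 tbsp + 1 tsp = 4/3 tbsp) × 3/4 ÷ 16 tbsp/cup × 180 g/cup ≈ 11 g

ketchup: 5 tbsp; basmati rice: 595 g; soy sauce: 120 g; vegetable oil: 450 g; diced tomatoes: 11 g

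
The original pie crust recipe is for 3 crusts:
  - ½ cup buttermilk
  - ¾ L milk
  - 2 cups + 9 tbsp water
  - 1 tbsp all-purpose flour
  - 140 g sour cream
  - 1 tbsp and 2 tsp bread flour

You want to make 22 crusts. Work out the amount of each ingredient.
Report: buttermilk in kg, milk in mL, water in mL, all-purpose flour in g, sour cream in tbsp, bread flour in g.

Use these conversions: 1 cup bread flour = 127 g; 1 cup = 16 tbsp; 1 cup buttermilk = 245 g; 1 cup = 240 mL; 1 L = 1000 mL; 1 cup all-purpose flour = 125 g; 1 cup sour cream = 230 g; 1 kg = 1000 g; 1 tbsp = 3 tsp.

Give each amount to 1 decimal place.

buttermilk: 0.9 kg; milk: 5500.0 mL; water: 4510.0 mL; all-purpose flour: 57.3 g; sour cream: 71.4 tbsp; bread flour: 97.0 g

Scaling factor: 22/3.
buttermilk: 0.5 cup × 22/3 × 245 g/cup ÷ 1000 g/kg ≈ 0.9 kg
milk: 0.75 L × 22/3 × 1000 mL/L = 5500.0 mL
water: (2 cup + 9 tbsp = 2.5625 cup) × 22/3 × 240 mL/cup = 4510.0 mL
all-purpose flour: 1 tbsp × 22/3 ÷ 16 tbsp/cup × 125 g/cup ≈ 57.3 g
sour cream: 140 g × 22/3 ÷ 230 g/cup × 16 tbsp/cup ≈ 71.4 tbsp
bread flour: (1 tbsp + 2 tsp = 5/3 tbsp) × 22/3 ÷ 16 tbsp/cup × 127 g/cup ≈ 97.0 g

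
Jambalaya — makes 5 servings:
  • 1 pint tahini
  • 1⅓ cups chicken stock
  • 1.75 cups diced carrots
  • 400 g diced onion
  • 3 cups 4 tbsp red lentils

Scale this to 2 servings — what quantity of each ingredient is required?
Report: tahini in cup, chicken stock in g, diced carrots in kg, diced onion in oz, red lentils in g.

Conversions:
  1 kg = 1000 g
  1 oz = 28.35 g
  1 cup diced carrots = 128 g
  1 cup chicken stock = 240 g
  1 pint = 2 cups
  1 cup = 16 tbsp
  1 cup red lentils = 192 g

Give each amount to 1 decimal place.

tahini: 0.8 cup; chicken stock: 128.0 g; diced carrots: 0.1 kg; diced onion: 5.6 oz; red lentils: 249.6 g

Scaling factor: 2/5 = 0.4.
tahini: 1 pint × 2/5 × 2 cup/pint = 0.8 cup
chicken stock: 4/3 cup × 2/5 × 240 g/cup = 128.0 g
diced carrots: 1.75 cup × 2/5 × 128 g/cup ÷ 1000 g/kg ≈ 0.1 kg
diced onion: 400 g × 2/5 ÷ 28.35 g/oz ≈ 5.6 oz
red lentils: (3 cup + 4 tbsp = 3.25 cup) × 2/5 × 192 g/cup = 249.6 g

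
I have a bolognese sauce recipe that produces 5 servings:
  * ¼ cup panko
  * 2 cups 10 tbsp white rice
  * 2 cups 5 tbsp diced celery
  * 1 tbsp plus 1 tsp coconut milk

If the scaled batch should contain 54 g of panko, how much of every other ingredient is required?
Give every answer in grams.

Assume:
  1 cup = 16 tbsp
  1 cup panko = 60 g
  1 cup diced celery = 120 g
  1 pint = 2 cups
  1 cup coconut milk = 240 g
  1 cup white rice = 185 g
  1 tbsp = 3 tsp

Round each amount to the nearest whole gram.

The original recipe has 15 g of panko, so the scaling factor is 54 ÷ 15 = 18/5 = 3.6.
white rice: (2 cup + 10 tbsp = 2.625 cup) × 18/5 × 185 g/cup ≈ 1748 g
diced celery: (2 cup + 5 tbsp = 2.3125 cup) × 18/5 × 120 g/cup = 999 g
coconut milk: (1 tbsp + 1 tsp = 4/3 tbsp) × 18/5 ÷ 16 tbsp/cup × 240 g/cup = 72 g

white rice: 1748 g; diced celery: 999 g; coconut milk: 72 g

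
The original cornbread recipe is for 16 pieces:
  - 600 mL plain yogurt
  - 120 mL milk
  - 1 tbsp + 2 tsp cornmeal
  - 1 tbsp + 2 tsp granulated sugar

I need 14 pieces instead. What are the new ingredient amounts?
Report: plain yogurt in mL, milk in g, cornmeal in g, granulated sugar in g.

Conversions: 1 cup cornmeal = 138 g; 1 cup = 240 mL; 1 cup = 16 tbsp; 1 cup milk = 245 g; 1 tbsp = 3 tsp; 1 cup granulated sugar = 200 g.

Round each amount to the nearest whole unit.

plain yogurt: 525 mL; milk: 107 g; cornmeal: 13 g; granulated sugar: 18 g

Scaling factor: 14/16 = 7/8 = 0.875.
plain yogurt: 600 mL × 7/8 = 525 mL
milk: 120 mL × 7/8 ÷ 240 mL/cup × 245 g/cup ≈ 107 g
cornmeal: (1 tbsp + 2 tsp = 5/3 tbsp) × 7/8 ÷ 16 tbsp/cup × 138 g/cup ≈ 13 g
granulated sugar: (1 tbsp + 2 tsp = 5/3 tbsp) × 7/8 ÷ 16 tbsp/cup × 200 g/cup ≈ 18 g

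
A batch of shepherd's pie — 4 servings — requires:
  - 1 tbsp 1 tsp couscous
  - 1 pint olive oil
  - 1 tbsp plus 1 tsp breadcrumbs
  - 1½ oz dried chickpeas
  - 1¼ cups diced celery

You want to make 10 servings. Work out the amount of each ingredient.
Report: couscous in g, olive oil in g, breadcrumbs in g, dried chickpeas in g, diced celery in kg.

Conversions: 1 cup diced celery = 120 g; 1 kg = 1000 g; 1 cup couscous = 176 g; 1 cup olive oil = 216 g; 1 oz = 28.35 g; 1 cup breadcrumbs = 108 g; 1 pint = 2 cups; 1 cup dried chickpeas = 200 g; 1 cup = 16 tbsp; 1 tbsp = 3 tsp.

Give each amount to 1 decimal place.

couscous: 36.7 g; olive oil: 1080.0 g; breadcrumbs: 22.5 g; dried chickpeas: 106.3 g; diced celery: 0.4 kg

Scaling factor: 10/4 = 5/2 = 2.5.
couscous: (1 tbsp + 1 tsp = 4/3 tbsp) × 5/2 ÷ 16 tbsp/cup × 176 g/cup ≈ 36.7 g
olive oil: 1 pint × 5/2 × 2 cup/pint × 216 g/cup = 1080.0 g
breadcrumbs: (1 tbsp + 1 tsp = 4/3 tbsp) × 5/2 ÷ 16 tbsp/cup × 108 g/cup = 22.5 g
dried chickpeas: 1.5 oz × 5/2 × 28.35 g/oz ≈ 106.3 g
diced celery: 1.25 cup × 5/2 × 120 g/cup ÷ 1000 g/kg ≈ 0.4 kg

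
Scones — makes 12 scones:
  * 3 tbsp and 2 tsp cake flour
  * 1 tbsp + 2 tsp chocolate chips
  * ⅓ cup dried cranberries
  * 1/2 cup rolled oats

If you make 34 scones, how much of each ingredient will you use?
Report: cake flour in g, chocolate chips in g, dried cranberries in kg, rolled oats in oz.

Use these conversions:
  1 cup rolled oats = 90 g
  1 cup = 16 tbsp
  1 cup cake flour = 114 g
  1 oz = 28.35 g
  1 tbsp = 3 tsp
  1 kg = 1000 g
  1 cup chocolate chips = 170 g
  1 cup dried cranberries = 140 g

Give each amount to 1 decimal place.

cake flour: 74.0 g; chocolate chips: 50.2 g; dried cranberries: 0.1 kg; rolled oats: 4.5 oz

Scaling factor: 34/12 = 17/6.
cake flour: (3 tbsp + 2 tsp = 11/3 tbsp) × 17/6 ÷ 16 tbsp/cup × 114 g/cup ≈ 74.0 g
chocolate chips: (1 tbsp + 2 tsp = 5/3 tbsp) × 17/6 ÷ 16 tbsp/cup × 170 g/cup ≈ 50.2 g
dried cranberries: 1/3 cup × 17/6 × 140 g/cup ÷ 1000 g/kg ≈ 0.1 kg
rolled oats: 0.5 cup × 17/6 × 90 g/cup ÷ 28.35 g/oz ≈ 4.5 oz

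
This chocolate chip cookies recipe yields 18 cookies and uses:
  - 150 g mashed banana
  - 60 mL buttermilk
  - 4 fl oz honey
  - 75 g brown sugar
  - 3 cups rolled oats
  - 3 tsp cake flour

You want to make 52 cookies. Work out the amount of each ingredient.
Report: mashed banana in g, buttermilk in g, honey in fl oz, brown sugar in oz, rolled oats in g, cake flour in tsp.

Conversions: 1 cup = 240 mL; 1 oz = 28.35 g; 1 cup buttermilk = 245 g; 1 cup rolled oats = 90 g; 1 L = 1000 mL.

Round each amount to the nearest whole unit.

mashed banana: 433 g; buttermilk: 177 g; honey: 12 fl oz; brown sugar: 8 oz; rolled oats: 780 g; cake flour: 9 tsp

Scaling factor: 52/18 = 26/9.
mashed banana: 150 g × 26/9 ≈ 433 g
buttermilk: 60 mL × 26/9 ÷ 240 mL/cup × 245 g/cup ≈ 177 g
honey: 4 fl oz × 26/9 ≈ 12 fl oz
brown sugar: 75 g × 26/9 ÷ 28.35 g/oz ≈ 8 oz
rolled oats: 3 cup × 26/9 × 90 g/cup = 780 g
cake flour: 3 tsp × 26/9 ≈ 9 tsp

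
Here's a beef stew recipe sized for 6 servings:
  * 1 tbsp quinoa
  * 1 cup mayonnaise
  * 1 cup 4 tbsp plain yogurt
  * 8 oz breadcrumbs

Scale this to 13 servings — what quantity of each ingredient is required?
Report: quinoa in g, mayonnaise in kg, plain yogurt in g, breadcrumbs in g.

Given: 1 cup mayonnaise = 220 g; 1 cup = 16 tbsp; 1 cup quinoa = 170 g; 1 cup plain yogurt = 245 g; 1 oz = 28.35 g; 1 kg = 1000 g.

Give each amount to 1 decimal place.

Scaling factor: 13/6.
quinoa: 1 tbsp × 13/6 ÷ 16 tbsp/cup × 170 g/cup ≈ 23.0 g
mayonnaise: 1 cup × 13/6 × 220 g/cup ÷ 1000 g/kg ≈ 0.5 kg
plain yogurt: (1 cup + 4 tbsp = 1.25 cup) × 13/6 × 245 g/cup ≈ 663.5 g
breadcrumbs: 8 oz × 13/6 × 28.35 g/oz = 491.4 g

quinoa: 23.0 g; mayonnaise: 0.5 kg; plain yogurt: 663.5 g; breadcrumbs: 491.4 g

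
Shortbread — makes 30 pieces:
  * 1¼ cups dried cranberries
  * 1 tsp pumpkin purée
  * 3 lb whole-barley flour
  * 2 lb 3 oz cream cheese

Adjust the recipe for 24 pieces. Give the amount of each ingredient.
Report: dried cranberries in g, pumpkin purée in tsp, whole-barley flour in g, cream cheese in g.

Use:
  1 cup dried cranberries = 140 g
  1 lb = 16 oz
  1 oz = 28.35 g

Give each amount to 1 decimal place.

Scaling factor: 24/30 = 4/5 = 0.8.
dried cranberries: 1.25 cup × 4/5 × 140 g/cup = 140.0 g
pumpkin purée: 1 tsp × 4/5 = 0.8 tsp
whole-barley flour: 3 lb × 4/5 × 16 oz/lb × 28.35 g/oz ≈ 1088.6 g
cream cheese: (2 lb + 3 oz = 2.1875 lb) × 4/5 × 16 oz/lb × 28.35 g/oz = 793.8 g

dried cranberries: 140.0 g; pumpkin purée: 0.8 tsp; whole-barley flour: 1088.6 g; cream cheese: 793.8 g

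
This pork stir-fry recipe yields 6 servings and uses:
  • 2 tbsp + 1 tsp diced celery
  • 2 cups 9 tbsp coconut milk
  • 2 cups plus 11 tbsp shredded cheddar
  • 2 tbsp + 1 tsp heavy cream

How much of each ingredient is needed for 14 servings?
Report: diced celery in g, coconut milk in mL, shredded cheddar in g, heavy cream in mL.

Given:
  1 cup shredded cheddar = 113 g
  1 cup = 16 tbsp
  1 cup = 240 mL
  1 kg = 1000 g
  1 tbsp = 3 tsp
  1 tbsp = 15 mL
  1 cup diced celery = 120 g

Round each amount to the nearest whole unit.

Scaling factor: 14/6 = 7/3.
diced celery: (2 tbsp + 1 tsp = 7/3 tbsp) × 7/3 ÷ 16 tbsp/cup × 120 g/cup ≈ 41 g
coconut milk: (2 cup + 9 tbsp = 2.5625 cup) × 7/3 × 240 mL/cup = 1435 mL
shredded cheddar: (2 cup + 11 tbsp = 2.6875 cup) × 7/3 × 113 g/cup ≈ 709 g
heavy cream: (2 tbsp + 1 tsp = 7/3 tbsp) × 7/3 × 15 mL/tbsp ≈ 82 mL

diced celery: 41 g; coconut milk: 1435 mL; shredded cheddar: 709 g; heavy cream: 82 mL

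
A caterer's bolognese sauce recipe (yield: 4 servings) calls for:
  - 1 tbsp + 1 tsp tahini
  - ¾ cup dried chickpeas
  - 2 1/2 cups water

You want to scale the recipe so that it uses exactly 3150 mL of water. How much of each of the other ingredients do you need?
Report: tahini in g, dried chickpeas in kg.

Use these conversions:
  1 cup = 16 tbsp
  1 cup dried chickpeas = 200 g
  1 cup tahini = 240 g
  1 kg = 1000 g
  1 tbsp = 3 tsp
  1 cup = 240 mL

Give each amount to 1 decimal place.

The original recipe has 600 mL of water, so the scaling factor is 3150 ÷ 600 = 21/4 = 5.25.
tahini: (1 tbsp + 1 tsp = 4/3 tbsp) × 21/4 ÷ 16 tbsp/cup × 240 g/cup = 105.0 g
dried chickpeas: 0.75 cup × 21/4 × 200 g/cup ÷ 1000 g/kg ≈ 0.8 kg

tahini: 105.0 g; dried chickpeas: 0.8 kg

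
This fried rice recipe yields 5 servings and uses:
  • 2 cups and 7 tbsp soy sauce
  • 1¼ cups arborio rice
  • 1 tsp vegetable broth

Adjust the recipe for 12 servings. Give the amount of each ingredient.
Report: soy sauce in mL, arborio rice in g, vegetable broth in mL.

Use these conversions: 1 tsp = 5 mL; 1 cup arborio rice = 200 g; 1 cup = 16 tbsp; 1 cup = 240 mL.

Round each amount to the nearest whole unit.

Scaling factor: 12/5 = 2.4.
soy sauce: (2 cup + 7 tbsp = 2.4375 cup) × 12/5 × 240 mL/cup = 1404 mL
arborio rice: 1.25 cup × 12/5 × 200 g/cup = 600 g
vegetable broth: 1 tsp × 12/5 × 5 mL/tsp = 12 mL

soy sauce: 1404 mL; arborio rice: 600 g; vegetable broth: 12 mL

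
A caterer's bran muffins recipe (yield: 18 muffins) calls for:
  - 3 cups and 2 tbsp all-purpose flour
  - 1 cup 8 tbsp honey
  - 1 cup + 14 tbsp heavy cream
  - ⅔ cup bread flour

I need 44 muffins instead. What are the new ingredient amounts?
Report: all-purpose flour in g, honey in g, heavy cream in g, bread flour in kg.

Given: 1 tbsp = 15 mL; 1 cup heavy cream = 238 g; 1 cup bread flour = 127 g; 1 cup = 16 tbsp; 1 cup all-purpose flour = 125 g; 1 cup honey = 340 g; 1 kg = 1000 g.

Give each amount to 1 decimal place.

all-purpose flour: 954.9 g; honey: 1246.7 g; heavy cream: 1090.8 g; bread flour: 0.2 kg

Scaling factor: 44/18 = 22/9.
all-purpose flour: (3 cup + 2 tbsp = 3.125 cup) × 22/9 × 125 g/cup ≈ 954.9 g
honey: (1 cup + 8 tbsp = 1.5 cup) × 22/9 × 340 g/cup ≈ 1246.7 g
heavy cream: (1 cup + 14 tbsp = 1.875 cup) × 22/9 × 238 g/cup ≈ 1090.8 g
bread flour: 2/3 cup × 22/9 × 127 g/cup ÷ 1000 g/kg ≈ 0.2 kg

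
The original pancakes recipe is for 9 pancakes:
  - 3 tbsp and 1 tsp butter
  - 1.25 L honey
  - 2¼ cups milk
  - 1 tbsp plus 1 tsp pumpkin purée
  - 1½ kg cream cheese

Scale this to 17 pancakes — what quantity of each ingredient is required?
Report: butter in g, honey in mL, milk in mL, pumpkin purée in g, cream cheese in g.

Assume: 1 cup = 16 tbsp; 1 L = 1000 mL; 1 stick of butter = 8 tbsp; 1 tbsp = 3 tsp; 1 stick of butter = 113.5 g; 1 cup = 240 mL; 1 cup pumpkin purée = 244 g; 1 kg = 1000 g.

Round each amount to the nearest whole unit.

butter: 89 g; honey: 2361 mL; milk: 1020 mL; pumpkin purée: 38 g; cream cheese: 2833 g

Scaling factor: 17/9.
butter: (3 tbsp + 1 tsp = 10/3 tbsp) × 17/9 ÷ 8 tbsp/stick × 113.5 g/stick ≈ 89 g
honey: 1.25 L × 17/9 × 1000 mL/L ≈ 2361 mL
milk: 2.25 cup × 17/9 × 240 mL/cup = 1020 mL
pumpkin purée: (1 tbsp + 1 tsp = 4/3 tbsp) × 17/9 ÷ 16 tbsp/cup × 244 g/cup ≈ 38 g
cream cheese: 1.5 kg × 17/9 × 1000 g/kg ≈ 2833 g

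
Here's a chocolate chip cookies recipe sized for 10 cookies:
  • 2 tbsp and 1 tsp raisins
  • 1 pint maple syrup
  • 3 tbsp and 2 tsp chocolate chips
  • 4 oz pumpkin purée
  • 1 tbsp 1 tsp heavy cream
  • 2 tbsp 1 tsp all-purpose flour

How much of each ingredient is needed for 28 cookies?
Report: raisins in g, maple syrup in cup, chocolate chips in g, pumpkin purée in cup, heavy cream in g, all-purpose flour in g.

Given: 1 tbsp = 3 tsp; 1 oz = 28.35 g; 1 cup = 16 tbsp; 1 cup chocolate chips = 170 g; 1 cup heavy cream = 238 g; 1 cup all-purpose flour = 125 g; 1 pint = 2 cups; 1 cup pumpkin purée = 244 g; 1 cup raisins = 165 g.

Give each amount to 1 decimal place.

raisins: 67.4 g; maple syrup: 5.6 cup; chocolate chips: 109.1 g; pumpkin purée: 1.3 cup; heavy cream: 55.5 g; all-purpose flour: 51.0 g

Scaling factor: 28/10 = 14/5 = 2.8.
raisins: (2 tbsp + 1 tsp = 7/3 tbsp) × 14/5 ÷ 16 tbsp/cup × 165 g/cup ≈ 67.4 g
maple syrup: 1 pint × 14/5 × 2 cup/pint = 5.6 cup
chocolate chips: (3 tbsp + 2 tsp = 11/3 tbsp) × 14/5 ÷ 16 tbsp/cup × 170 g/cup ≈ 109.1 g
pumpkin purée: 4 oz × 14/5 × 28.35 g/oz ÷ 244 g/cup ≈ 1.3 cup
heavy cream: (1 tbsp + 1 tsp = 4/3 tbsp) × 14/5 ÷ 16 tbsp/cup × 238 g/cup ≈ 55.5 g
all-purpose flour: (2 tbsp + 1 tsp = 7/3 tbsp) × 14/5 ÷ 16 tbsp/cup × 125 g/cup ≈ 51.0 g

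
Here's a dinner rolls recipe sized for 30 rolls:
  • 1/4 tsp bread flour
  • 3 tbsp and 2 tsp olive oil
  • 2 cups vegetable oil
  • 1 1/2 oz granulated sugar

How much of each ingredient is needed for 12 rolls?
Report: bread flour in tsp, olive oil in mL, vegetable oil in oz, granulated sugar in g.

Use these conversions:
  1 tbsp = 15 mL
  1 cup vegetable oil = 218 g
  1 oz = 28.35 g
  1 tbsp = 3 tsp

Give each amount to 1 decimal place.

Scaling factor: 12/30 = 2/5 = 0.4.
bread flour: 0.25 tsp × 2/5 = 0.1 tsp
olive oil: (3 tbsp + 2 tsp = 11/3 tbsp) × 2/5 × 15 mL/tbsp = 22.0 mL
vegetable oil: 2 cup × 2/5 × 218 g/cup ÷ 28.35 g/oz ≈ 6.2 oz
granulated sugar: 1.5 oz × 2/5 × 28.35 g/oz ≈ 17.0 g

bread flour: 0.1 tsp; olive oil: 22.0 mL; vegetable oil: 6.2 oz; granulated sugar: 17.0 g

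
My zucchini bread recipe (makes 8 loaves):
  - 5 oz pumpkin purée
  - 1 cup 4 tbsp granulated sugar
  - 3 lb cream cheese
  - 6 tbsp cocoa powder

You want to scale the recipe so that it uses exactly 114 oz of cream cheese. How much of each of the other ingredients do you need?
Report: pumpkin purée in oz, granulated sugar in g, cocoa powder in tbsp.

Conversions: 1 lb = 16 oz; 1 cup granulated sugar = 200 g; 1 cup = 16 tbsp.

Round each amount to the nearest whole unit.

The original recipe has 48 oz of cream cheese, so the scaling factor is 114 ÷ 48 = 19/8 = 2.375.
pumpkin purée: 5 oz × 19/8 ≈ 12 oz
granulated sugar: (1 cup + 4 tbsp = 1.25 cup) × 19/8 × 200 g/cup ≈ 594 g
cocoa powder: 6 tbsp × 19/8 ≈ 14 tbsp

pumpkin purée: 12 oz; granulated sugar: 594 g; cocoa powder: 14 tbsp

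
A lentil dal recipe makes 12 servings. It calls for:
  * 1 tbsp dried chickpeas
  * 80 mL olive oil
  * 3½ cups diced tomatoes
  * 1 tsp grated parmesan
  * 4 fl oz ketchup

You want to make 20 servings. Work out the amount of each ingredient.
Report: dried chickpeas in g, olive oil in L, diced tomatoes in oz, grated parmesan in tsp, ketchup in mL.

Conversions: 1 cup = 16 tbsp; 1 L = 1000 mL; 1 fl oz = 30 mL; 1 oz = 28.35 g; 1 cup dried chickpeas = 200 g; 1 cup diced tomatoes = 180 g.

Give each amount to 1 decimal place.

dried chickpeas: 20.8 g; olive oil: 0.1 L; diced tomatoes: 37.0 oz; grated parmesan: 1.7 tsp; ketchup: 200.0 mL

Scaling factor: 20/12 = 5/3.
dried chickpeas: 1 tbsp × 5/3 ÷ 16 tbsp/cup × 200 g/cup ≈ 20.8 g
olive oil: 80 mL × 5/3 ÷ 1000 mL/L ≈ 0.1 L
diced tomatoes: 3.5 cup × 5/3 × 180 g/cup ÷ 28.35 g/oz ≈ 37.0 oz
grated parmesan: 1 tsp × 5/3 ≈ 1.7 tsp
ketchup: 4 fl oz × 5/3 × 30 mL/fl oz = 200.0 mL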